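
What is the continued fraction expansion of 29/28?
[1; 28]

Euclidean algorithm steps:
29 = 1 × 28 + 1
28 = 28 × 1 + 0
Continued fraction: [1; 28]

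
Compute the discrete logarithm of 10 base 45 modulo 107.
32

Baby-step giant-step with step n = ⌈√107⌉ = 11.
Baby steps 45^j mod 107 (j:value) for j=0..10: 0:1, 1:45, 2:99, 3:68, 4:64, 5:98, 6:23, 7:72, 8:30, 9:66, 10:81.
Giant-step multiplier: 45^(-11) ≡ 45^(106-11) = 45^95 ≡ 46 (mod 107).
Giant steps γ_i = 10·46^i mod 107: γ_0=10, γ_1=32, γ_2=81 (in table at j=10).
x = i·n + j = 2·11 + 10 = 32.
Check: 45^32 ≡ 10 (mod 107).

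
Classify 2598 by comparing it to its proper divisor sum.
abundant

Proper divisors of 2598: sum = 1 + 2 + 3 + 6 + 433 + 866 + 1299 = 2610
Since 2610 > 2598, 2598 is abundant.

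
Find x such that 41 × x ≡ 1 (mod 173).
38

gcd(41, 173) = 1, so the inverse exists.
Extended Euclidean algorithm on (173, 41):
173 = 4 × 41 + 9  ⟹  9 = (1)·173 + (-4)·41
41 = 4 × 9 + 5  ⟹  5 = (-4)·173 + (17)·41
9 = 1 × 5 + 4  ⟹  4 = (5)·173 + (-21)·41
5 = 1 × 4 + 1  ⟹  1 = (-9)·173 + (38)·41
So (38)·41 ≡ 1 (mod 173), i.e. 41^(-1) ≡ 38 (mod 173).
Check: 41 × 38 = 1558 ≡ 1 (mod 173)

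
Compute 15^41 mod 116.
27

Repeated squaring. Binary of 41 = 101001.
15^1 ≡ 15 (mod 116); 15^2 ≡ 109 (mod 116); 15^4 ≡ 49 (mod 116); 15^8 ≡ 81 (mod 116); 15^16 ≡ 65 (mod 116); 15^32 ≡ 49 (mod 116)
15^41 = 15^1 × 15^8 × 15^32 ≡ 27 (mod 116)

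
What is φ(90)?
24

90 = 2 × 3^2 × 5
φ(n) = n × ∏(1 - 1/p) for each prime p dividing n
φ(90) = 90 × (1 - 1/2) × (1 - 1/3) × (1 - 1/5) = 24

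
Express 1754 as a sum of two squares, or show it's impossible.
23² + 35² (a=23, b=35)

Factorization: 1754 = 2 × 877
By Fermat: n is sum of two squares iff every prime p ≡ 3 (mod 4) appears to even power.
All primes ≡ 3 (mod 4) appear to even power.
Search a = 0, 1, 2, … for 1754 - a² a perfect square: first hit at a = 23: 1754 - 529 = 1225 = 35².
1754 = 23² + 35² = 529 + 1225 ✓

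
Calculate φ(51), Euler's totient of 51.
32

51 = 3 × 17
φ(n) = n × ∏(1 - 1/p) for each prime p dividing n
φ(51) = 51 × (1 - 1/3) × (1 - 1/17) = 32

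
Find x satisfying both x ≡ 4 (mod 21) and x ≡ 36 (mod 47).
130

Using Chinese Remainder Theorem:
M = 21 × 47 = 987
M1 = 47, M2 = 21
y1 = 47^(-1) mod 21 = 17
y2 = 21^(-1) mod 47 = 9
x = (4×47×17 + 36×21×9) mod 987 = 130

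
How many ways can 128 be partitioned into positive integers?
4351078600

p(n) counts ways to write n as a sum of positive integers (order ignored).
Euler's pentagonal recurrence: p(k) = p(k-1) + p(k-2) - p(k-5) - p(k-7) + p(k-12) + p(k-15) - ... (offsets j(3j∓1)/2, signs ++--, p(0)=1, p(<0)=0).
DP table for k = 0..127: p(0)=1, p(1)=1, p(2)=2, p(3)=3, p(4)=5, p(5)=7, p(6)=11, p(7)=15, p(8)=22, p(9)=30, p(10)=42, p(11)=56, p(12)=77, p(13)=101, p(14)=135, p(15)=176, p(16)=231, p(17)=297, p(18)=385, p(19)=490, p(20)=627, p(21)=792, p(22)=1002, p(23)=1255, p(24)=1575, p(25)=1958, p(26)=2436, p(27)=3010, p(28)=3718, p(29)=4565, p(30)=5604, p(31)=6842, p(32)=8349, p(33)=10143, p(34)=12310, p(35)=14883, p(36)=17977, p(37)=21637, p(38)=26015, p(39)=31185, p(40)=37338, p(41)=44583, p(42)=53174, p(43)=63261, p(44)=75175, p(45)=89134, p(46)=105558, p(47)=124754, p(48)=147273, p(49)=173525, p(50)=204226, p(51)=239943, p(52)=281589, p(53)=329931, p(54)=386155, p(55)=451276, p(56)=526823, p(57)=614154, p(58)=715220, p(59)=831820, p(60)=966467, p(61)=1121505, p(62)=1300156, p(63)=1505499, p(64)=1741630, p(65)=2012558, p(66)=2323520, p(67)=2679689, p(68)=3087735, p(69)=3554345, p(70)=4087968, p(71)=4697205, p(72)=5392783, p(73)=6185689, p(74)=7089500, p(75)=8118264, p(76)=9289091, p(77)=10619863, p(78)=12132164, p(79)=13848650, p(80)=15796476, p(81)=18004327, p(82)=20506255, p(83)=23338469, p(84)=26543660, p(85)=30167357, p(86)=34262962, p(87)=38887673, p(88)=44108109, p(89)=49995925, p(90)=56634173, p(91)=64112359, p(92)=72533807, p(93)=82010177, p(94)=92669720, p(95)=104651419, p(96)=118114304, p(97)=133230930, p(98)=150198136, p(99)=169229875, p(100)=190569292, p(101)=214481126, p(102)=241265379, p(103)=271248950, p(104)=304801365, p(105)=342325709, p(106)=384276336, p(107)=431149389, p(108)=483502844, p(109)=541946240, p(110)=607163746, p(111)=679903203, p(112)=761002156, p(113)=851376628, p(114)=952050665, p(115)=1064144451, p(116)=1188908248, p(117)=1327710076, p(118)=1482074143, p(119)=1653668665, p(120)=1844349560, p(121)=2056148051, p(122)=2291320912, p(123)=2552338241, p(124)=2841940500, p(125)=3163127352, p(126)=3519222692, p(127)=3913864295.
Final step: p(128) = p(127) + p(126) - p(123) - p(121) + p(116) + p(113) - p(106) - p(102) + p(93) + p(88) - p(77) - p(71) + p(58) + p(51) - p(36) - p(28) + p(11) + p(2)
= 3913864295 + 3519222692 - 2552338241 - 2056148051 + 1188908248 + 851376628 - 384276336 - 241265379 + 82010177 + 44108109 - 10619863 - 4697205 + 715220 + 239943 - 17977 - 3718 + 56 + 2
= 4351078600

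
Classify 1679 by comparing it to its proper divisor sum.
deficient

Proper divisors of 1679: sum = 1 + 23 + 73 = 97
Since 97 < 1679, 1679 is deficient.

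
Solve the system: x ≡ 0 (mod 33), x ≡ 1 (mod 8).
33

Using Chinese Remainder Theorem:
M = 33 × 8 = 264
M1 = 8, M2 = 33
y1 = 8^(-1) mod 33 = 29
y2 = 33^(-1) mod 8 = 1
x = (0×8×29 + 1×33×1) mod 264 = 33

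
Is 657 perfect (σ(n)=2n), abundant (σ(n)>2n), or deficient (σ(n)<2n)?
deficient

Proper divisors of 657: sum = 1 + 3 + 9 + 73 + 219 = 305
Since 305 < 657, 657 is deficient.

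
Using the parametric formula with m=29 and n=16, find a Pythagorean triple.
(585, 928, 1097)

Euclid's formula: a = m² - n², b = 2mn, c = m² + n²
m = 29, n = 16
a = 29² - 16² = 841 - 256 = 585
b = 2 × 29 × 16 = 928
c = 29² + 16² = 841 + 256 = 1097
Verification: 585² + 928² = 342225 + 861184 = 1203409 = 1097² ✓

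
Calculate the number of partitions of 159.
97662728555

p(n) counts ways to write n as a sum of positive integers (order ignored).
Euler's pentagonal recurrence: p(k) = p(k-1) + p(k-2) - p(k-5) - p(k-7) + p(k-12) + p(k-15) - ... (offsets j(3j∓1)/2, signs ++--, p(0)=1, p(<0)=0).
DP table for k = 0..158: p(0)=1, p(1)=1, p(2)=2, p(3)=3, p(4)=5, p(5)=7, p(6)=11, p(7)=15, p(8)=22, p(9)=30, p(10)=42, p(11)=56, p(12)=77, p(13)=101, p(14)=135, p(15)=176, p(16)=231, p(17)=297, p(18)=385, p(19)=490, p(20)=627, p(21)=792, p(22)=1002, p(23)=1255, p(24)=1575, p(25)=1958, p(26)=2436, p(27)=3010, p(28)=3718, p(29)=4565, p(30)=5604, p(31)=6842, p(32)=8349, p(33)=10143, p(34)=12310, p(35)=14883, p(36)=17977, p(37)=21637, p(38)=26015, p(39)=31185, p(40)=37338, p(41)=44583, p(42)=53174, p(43)=63261, p(44)=75175, p(45)=89134, p(46)=105558, p(47)=124754, p(48)=147273, p(49)=173525, p(50)=204226, p(51)=239943, p(52)=281589, p(53)=329931, p(54)=386155, p(55)=451276, p(56)=526823, p(57)=614154, p(58)=715220, p(59)=831820, p(60)=966467, p(61)=1121505, p(62)=1300156, p(63)=1505499, p(64)=1741630, p(65)=2012558, p(66)=2323520, p(67)=2679689, p(68)=3087735, p(69)=3554345, p(70)=4087968, p(71)=4697205, p(72)=5392783, p(73)=6185689, p(74)=7089500, p(75)=8118264, p(76)=9289091, p(77)=10619863, p(78)=12132164, p(79)=13848650, p(80)=15796476, p(81)=18004327, p(82)=20506255, p(83)=23338469, p(84)=26543660, p(85)=30167357, p(86)=34262962, p(87)=38887673, p(88)=44108109, p(89)=49995925, p(90)=56634173, p(91)=64112359, p(92)=72533807, p(93)=82010177, p(94)=92669720, p(95)=104651419, p(96)=118114304, p(97)=133230930, p(98)=150198136, p(99)=169229875, p(100)=190569292, p(101)=214481126, p(102)=241265379, p(103)=271248950, p(104)=304801365, p(105)=342325709, p(106)=384276336, p(107)=431149389, p(108)=483502844, p(109)=541946240, p(110)=607163746, p(111)=679903203, p(112)=761002156, p(113)=851376628, p(114)=952050665, p(115)=1064144451, p(116)=1188908248, p(117)=1327710076, p(118)=1482074143, p(119)=1653668665, p(120)=1844349560, p(121)=2056148051, p(122)=2291320912, p(123)=2552338241, p(124)=2841940500, p(125)=3163127352, p(126)=3519222692, p(127)=3913864295, p(128)=4351078600, p(129)=4835271870, p(130)=5371315400, p(131)=5964539504, p(132)=6620830889, p(133)=7346629512, p(134)=8149040695, p(135)=9035836076, p(136)=10015581680, p(137)=11097645016, p(138)=12292341831, p(139)=13610949895, p(140)=15065878135, p(141)=16670689208, p(142)=18440293320, p(143)=20390982757, p(144)=22540654445, p(145)=24908858009, p(146)=27517052599, p(147)=30388671978, p(148)=33549419497, p(149)=37027355200, p(150)=40853235313, p(151)=45060624582, p(152)=49686288421, p(153)=54770336324, p(154)=60356673280, p(155)=66493182097, p(156)=73232243759, p(157)=80630964769, p(158)=88751778802.
Final step: p(159) = p(158) + p(157) - p(154) - p(152) + p(147) + p(144) - p(137) - p(133) + p(124) + p(119) - p(108) - p(102) + p(89) + p(82) - p(67) - p(59) + p(42) + p(33) - p(14) - p(4)
= 88751778802 + 80630964769 - 60356673280 - 49686288421 + 30388671978 + 22540654445 - 11097645016 - 7346629512 + 2841940500 + 1653668665 - 483502844 - 241265379 + 49995925 + 20506255 - 2679689 - 831820 + 53174 + 10143 - 135 - 5
= 97662728555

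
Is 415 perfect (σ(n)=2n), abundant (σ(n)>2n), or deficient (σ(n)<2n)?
deficient

Proper divisors of 415: sum = 1 + 5 + 83 = 89
Since 89 < 415, 415 is deficient.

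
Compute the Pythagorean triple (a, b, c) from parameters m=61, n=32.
(2697, 3904, 4745)

Euclid's formula: a = m² - n², b = 2mn, c = m² + n²
m = 61, n = 32
a = 61² - 32² = 3721 - 1024 = 2697
b = 2 × 61 × 32 = 3904
c = 61² + 32² = 3721 + 1024 = 4745
Verification: 2697² + 3904² = 7273809 + 15241216 = 22515025 = 4745² ✓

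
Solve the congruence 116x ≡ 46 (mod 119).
x ≡ 64 (mod 119)

gcd(116, 119) = 1, which divides 46, so solutions exist.
Find 116^(-1) mod 119 by the extended Euclidean algorithm:
119 = 1 × 116 + 3  ⟹  3 = (1)·119 + (-1)·116
116 = 38 × 3 + 2  ⟹  2 = (-38)·119 + (39)·116
3 = 1 × 2 + 1  ⟹  1 = (39)·119 + (-40)·116
So (-40)·116 ≡ 1 (mod 119), i.e. 116^(-1) ≡ -40 ≡ 79 (mod 119).
x ≡ 79 × 46 = 3634 ≡ 64 (mod 119).
Check: 116 × 64 = 7424 ≡ 46 (mod 119).
Unique solution: x ≡ 64 (mod 119)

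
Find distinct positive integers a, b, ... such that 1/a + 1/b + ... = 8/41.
1/6 + 1/36 + 1/1476

Greedy algorithm:
8/41: ceiling(41/8) = 6, use 1/6
7/246: ceiling(246/7) = 36, use 1/36
1/1476: ceiling(1476/1) = 1476, use 1/1476
Result: 8/41 = 1/6 + 1/36 + 1/1476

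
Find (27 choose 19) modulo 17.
11

Using Lucas' theorem:
Write n=27 and k=19 in base 17:
n in base 17: [1, 10]
k in base 17: [1, 2]
C(27,19) mod 17 = ∏ C(n_i, k_i) mod 17
Digit binomials (mod 17): C(1,1) = 1; C(10,2) = 45 ≡ 11
Product: 1 × 11 = 11 ≡ 11 (mod 17)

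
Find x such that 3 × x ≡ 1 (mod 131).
44

gcd(3, 131) = 1, so the inverse exists.
Extended Euclidean algorithm on (131, 3):
131 = 43 × 3 + 2  ⟹  2 = (1)·131 + (-43)·3
3 = 1 × 2 + 1  ⟹  1 = (-1)·131 + (44)·3
So (44)·3 ≡ 1 (mod 131), i.e. 3^(-1) ≡ 44 (mod 131).
Check: 3 × 44 = 132 ≡ 1 (mod 131)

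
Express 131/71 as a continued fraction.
[1; 1, 5, 2, 5]

Euclidean algorithm steps:
131 = 1 × 71 + 60
71 = 1 × 60 + 11
60 = 5 × 11 + 5
11 = 2 × 5 + 1
5 = 5 × 1 + 0
Continued fraction: [1; 1, 5, 2, 5]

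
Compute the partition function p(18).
385

p(n) counts ways to write n as a sum of positive integers (order ignored).
Euler's pentagonal recurrence: p(k) = p(k-1) + p(k-2) - p(k-5) - p(k-7) + p(k-12) + p(k-15) - ... (offsets j(3j∓1)/2, signs ++--, p(0)=1, p(<0)=0).
DP table for k = 0..17: p(0)=1, p(1)=1, p(2)=2, p(3)=3, p(4)=5, p(5)=7, p(6)=11, p(7)=15, p(8)=22, p(9)=30, p(10)=42, p(11)=56, p(12)=77, p(13)=101, p(14)=135, p(15)=176, p(16)=231, p(17)=297.
Final step: p(18) = p(17) + p(16) - p(13) - p(11) + p(6) + p(3)
= 297 + 231 - 101 - 56 + 11 + 3
= 385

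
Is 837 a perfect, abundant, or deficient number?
deficient

Proper divisors of 837: sum = 1 + 3 + 9 + 27 + 31 + 93 + 279 = 443
Since 443 < 837, 837 is deficient.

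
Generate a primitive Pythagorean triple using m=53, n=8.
(2745, 848, 2873)

Euclid's formula: a = m² - n², b = 2mn, c = m² + n²
m = 53, n = 8
a = 53² - 8² = 2809 - 64 = 2745
b = 2 × 53 × 8 = 848
c = 53² + 8² = 2809 + 64 = 2873
Verification: 2745² + 848² = 7535025 + 719104 = 8254129 = 2873² ✓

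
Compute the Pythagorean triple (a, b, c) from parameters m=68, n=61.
(903, 8296, 8345)

Euclid's formula: a = m² - n², b = 2mn, c = m² + n²
m = 68, n = 61
a = 68² - 61² = 4624 - 3721 = 903
b = 2 × 68 × 61 = 8296
c = 68² + 61² = 4624 + 3721 = 8345
Verification: 903² + 8296² = 815409 + 68823616 = 69639025 = 8345² ✓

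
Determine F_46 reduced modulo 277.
235

Matrix identity: Q^n = [[F_(n+1), F_n], [F_n, F_(n-1)]] with Q = [[1,1],[1,0]].
n = 46 = 101110₂. Square-and-multiply, entries mod 277:
Q^1 = [[1,1],[1,0]]
Q^2 = (Q^1)² = [[2,1],[1,1]]
Q^5 = (Q^2)²·Q = [[8,5],[5,3]]
Q^11 = (Q^5)²·Q = [[144,89],[89,55]]
Q^23 = (Q^11)²·Q = [[109,126],[126,260]]
Q^46 = (Q^23)² = [[57,235],[235,99]]
F_46 mod 277 = Q^46[0][1] = 235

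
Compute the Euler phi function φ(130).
48

130 = 2 × 5 × 13
φ(n) = n × ∏(1 - 1/p) for each prime p dividing n
φ(130) = 130 × (1 - 1/2) × (1 - 1/5) × (1 - 1/13) = 48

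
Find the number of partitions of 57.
614154

p(n) counts ways to write n as a sum of positive integers (order ignored).
Euler's pentagonal recurrence: p(k) = p(k-1) + p(k-2) - p(k-5) - p(k-7) + p(k-12) + p(k-15) - ... (offsets j(3j∓1)/2, signs ++--, p(0)=1, p(<0)=0).
DP table for k = 0..56: p(0)=1, p(1)=1, p(2)=2, p(3)=3, p(4)=5, p(5)=7, p(6)=11, p(7)=15, p(8)=22, p(9)=30, p(10)=42, p(11)=56, p(12)=77, p(13)=101, p(14)=135, p(15)=176, p(16)=231, p(17)=297, p(18)=385, p(19)=490, p(20)=627, p(21)=792, p(22)=1002, p(23)=1255, p(24)=1575, p(25)=1958, p(26)=2436, p(27)=3010, p(28)=3718, p(29)=4565, p(30)=5604, p(31)=6842, p(32)=8349, p(33)=10143, p(34)=12310, p(35)=14883, p(36)=17977, p(37)=21637, p(38)=26015, p(39)=31185, p(40)=37338, p(41)=44583, p(42)=53174, p(43)=63261, p(44)=75175, p(45)=89134, p(46)=105558, p(47)=124754, p(48)=147273, p(49)=173525, p(50)=204226, p(51)=239943, p(52)=281589, p(53)=329931, p(54)=386155, p(55)=451276, p(56)=526823.
Final step: p(57) = p(56) + p(55) - p(52) - p(50) + p(45) + p(42) - p(35) - p(31) + p(22) + p(17) - p(6) - p(0)
= 526823 + 451276 - 281589 - 204226 + 89134 + 53174 - 14883 - 6842 + 1002 + 297 - 11 - 1
= 614154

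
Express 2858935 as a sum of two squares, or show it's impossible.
Not possible

Factorization: 2858935 = 5 × 83^3
By Fermat: n is sum of two squares iff every prime p ≡ 3 (mod 4) appears to even power.
Prime(s) ≡ 3 (mod 4) with odd exponent: [(83, 3)]
Therefore 2858935 cannot be expressed as a² + b².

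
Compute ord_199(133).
198

199 is prime, so ord(133) divides φ(199) = 198.
Divisors of 198: 1, 2, 3, 6, 9, 11, 18, 22, 33, 66, 99, 198.
Repeated squaring: 133^1 ≡ 133, 133^2 ≡ 177, 133^4 ≡ 86, 133^8 ≡ 33, 133^16 ≡ 94, 133^32 ≡ 80, 133^64 ≡ 32, 133^128 ≡ 29 (mod 199).
Test 133^d mod 199 for each divisor d in increasing order:
133^1 ≡ 133
133^2 ≡ 177
133^3 = 133^2·133^1 ≡ 59
133^6 = 133^4·133^2 ≡ 98
133^9 = 133^8·133^1 ≡ 11
133^11 = 133^8·133^2·133^1 ≡ 156
133^18 = 133^16·133^2 ≡ 121
133^22 = 133^16·133^4·133^2 ≡ 58
133^33 = 133^32·133^1 ≡ 93
133^66 = 133^64·133^2 ≡ 92
133^99 = 133^64·133^32·133^2·133^1 ≡ 198
133^198 = 133^128·133^64·133^4·133^2 ≡ 1  ← first divisor giving 1
The order is 198.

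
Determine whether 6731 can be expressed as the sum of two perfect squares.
Not possible

Factorization: 6731 = 53 × 127
By Fermat: n is sum of two squares iff every prime p ≡ 3 (mod 4) appears to even power.
Prime(s) ≡ 3 (mod 4) with odd exponent: [(127, 1)]
Therefore 6731 cannot be expressed as a² + b².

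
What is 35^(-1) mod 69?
2

gcd(35, 69) = 1, so the inverse exists.
Extended Euclidean algorithm on (69, 35):
69 = 1 × 35 + 34  ⟹  34 = (1)·69 + (-1)·35
35 = 1 × 34 + 1  ⟹  1 = (-1)·69 + (2)·35
So (2)·35 ≡ 1 (mod 69), i.e. 35^(-1) ≡ 2 (mod 69).
Check: 35 × 2 = 70 ≡ 1 (mod 69)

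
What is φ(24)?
8

24 = 2^3 × 3
φ(n) = n × ∏(1 - 1/p) for each prime p dividing n
φ(24) = 24 × (1 - 1/2) × (1 - 1/3) = 8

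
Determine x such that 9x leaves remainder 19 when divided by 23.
x ≡ 20 (mod 23)

gcd(9, 23) = 1, which divides 19, so solutions exist.
Find 9^(-1) mod 23 by the extended Euclidean algorithm:
23 = 2 × 9 + 5  ⟹  5 = (1)·23 + (-2)·9
9 = 1 × 5 + 4  ⟹  4 = (-1)·23 + (3)·9
5 = 1 × 4 + 1  ⟹  1 = (2)·23 + (-5)·9
So (-5)·9 ≡ 1 (mod 23), i.e. 9^(-1) ≡ -5 ≡ 18 (mod 23).
x ≡ 18 × 19 = 342 ≡ 20 (mod 23).
Check: 9 × 20 = 180 ≡ 19 (mod 23).
Unique solution: x ≡ 20 (mod 23)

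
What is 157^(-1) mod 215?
63

gcd(157, 215) = 1, so the inverse exists.
Extended Euclidean algorithm on (215, 157):
215 = 1 × 157 + 58  ⟹  58 = (1)·215 + (-1)·157
157 = 2 × 58 + 41  ⟹  41 = (-2)·215 + (3)·157
58 = 1 × 41 + 17  ⟹  17 = (3)·215 + (-4)·157
41 = 2 × 17 + 7  ⟹  7 = (-8)·215 + (11)·157
17 = 2 × 7 + 3  ⟹  3 = (19)·215 + (-26)·157
7 = 2 × 3 + 1  ⟹  1 = (-46)·215 + (63)·157
So (63)·157 ≡ 1 (mod 215), i.e. 157^(-1) ≡ 63 (mod 215).
Check: 157 × 63 = 9891 ≡ 1 (mod 215)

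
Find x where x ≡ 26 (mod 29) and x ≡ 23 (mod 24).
287

Using Chinese Remainder Theorem:
M = 29 × 24 = 696
M1 = 24, M2 = 29
y1 = 24^(-1) mod 29 = 23
y2 = 29^(-1) mod 24 = 5
x = (26×24×23 + 23×29×5) mod 696 = 287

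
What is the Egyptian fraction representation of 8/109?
1/14 + 1/509 + 1/776734

Greedy algorithm:
8/109: ceiling(109/8) = 14, use 1/14
3/1526: ceiling(1526/3) = 509, use 1/509
1/776734: ceiling(776734/1) = 776734, use 1/776734
Result: 8/109 = 1/14 + 1/509 + 1/776734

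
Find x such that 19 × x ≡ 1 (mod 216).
91

gcd(19, 216) = 1, so the inverse exists.
Extended Euclidean algorithm on (216, 19):
216 = 11 × 19 + 7  ⟹  7 = (1)·216 + (-11)·19
19 = 2 × 7 + 5  ⟹  5 = (-2)·216 + (23)·19
7 = 1 × 5 + 2  ⟹  2 = (3)·216 + (-34)·19
5 = 2 × 2 + 1  ⟹  1 = (-8)·216 + (91)·19
So (91)·19 ≡ 1 (mod 216), i.e. 19^(-1) ≡ 91 (mod 216).
Check: 19 × 91 = 1729 ≡ 1 (mod 216)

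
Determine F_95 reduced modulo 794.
497

Matrix identity: Q^n = [[F_(n+1), F_n], [F_n, F_(n-1)]] with Q = [[1,1],[1,0]].
n = 95 = 1011111₂. Square-and-multiply, entries mod 794:
Q^1 = [[1,1],[1,0]]
Q^2 = (Q^1)² = [[2,1],[1,1]]
Q^5 = (Q^2)²·Q = [[8,5],[5,3]]
Q^11 = (Q^5)²·Q = [[144,89],[89,55]]
Q^23 = (Q^11)²·Q = [[316,73],[73,243]]
Q^47 = (Q^23)²·Q = [[690,377],[377,313]]
Q^95 = (Q^47)²·Q = [[684,497],[497,187]]
F_95 mod 794 = Q^95[0][1] = 497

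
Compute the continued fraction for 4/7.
[0; 1, 1, 3]

Euclidean algorithm steps:
4 = 0 × 7 + 4
7 = 1 × 4 + 3
4 = 1 × 3 + 1
3 = 3 × 1 + 0
Continued fraction: [0; 1, 1, 3]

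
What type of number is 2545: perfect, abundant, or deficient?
deficient

Proper divisors of 2545: sum = 1 + 5 + 509 = 515
Since 515 < 2545, 2545 is deficient.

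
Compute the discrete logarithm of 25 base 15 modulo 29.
12

Baby-step giant-step with step n = ⌈√29⌉ = 6.
Baby steps 15^j mod 29 (j:value) for j=0..5: 0:1, 1:15, 2:22, 3:11, 4:20, 5:10.
Giant-step multiplier: 15^(-6) ≡ 15^(28-6) = 15^22 ≡ 6 (mod 29).
Giant steps γ_i = 25·6^i mod 29: γ_0=25, γ_1=5, γ_2=1 (in table at j=0).
x = i·n + j = 2·6 + 0 = 12.
Check: 15^12 ≡ 25 (mod 29).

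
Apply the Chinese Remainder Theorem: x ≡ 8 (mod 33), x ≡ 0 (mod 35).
140

Using Chinese Remainder Theorem:
M = 33 × 35 = 1155
M1 = 35, M2 = 33
y1 = 35^(-1) mod 33 = 17
y2 = 33^(-1) mod 35 = 17
x = (8×35×17 + 0×33×17) mod 1155 = 140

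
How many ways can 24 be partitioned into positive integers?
1575

p(n) counts ways to write n as a sum of positive integers (order ignored).
Euler's pentagonal recurrence: p(k) = p(k-1) + p(k-2) - p(k-5) - p(k-7) + p(k-12) + p(k-15) - ... (offsets j(3j∓1)/2, signs ++--, p(0)=1, p(<0)=0).
DP table for k = 0..23: p(0)=1, p(1)=1, p(2)=2, p(3)=3, p(4)=5, p(5)=7, p(6)=11, p(7)=15, p(8)=22, p(9)=30, p(10)=42, p(11)=56, p(12)=77, p(13)=101, p(14)=135, p(15)=176, p(16)=231, p(17)=297, p(18)=385, p(19)=490, p(20)=627, p(21)=792, p(22)=1002, p(23)=1255.
Final step: p(24) = p(23) + p(22) - p(19) - p(17) + p(12) + p(9) - p(2)
= 1255 + 1002 - 490 - 297 + 77 + 30 - 2
= 1575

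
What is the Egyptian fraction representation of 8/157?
1/20 + 1/1047 + 1/3287580

Greedy algorithm:
8/157: ceiling(157/8) = 20, use 1/20
3/3140: ceiling(3140/3) = 1047, use 1/1047
1/3287580: ceiling(3287580/1) = 3287580, use 1/3287580
Result: 8/157 = 1/20 + 1/1047 + 1/3287580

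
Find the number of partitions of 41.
44583

p(n) counts ways to write n as a sum of positive integers (order ignored).
Euler's pentagonal recurrence: p(k) = p(k-1) + p(k-2) - p(k-5) - p(k-7) + p(k-12) + p(k-15) - ... (offsets j(3j∓1)/2, signs ++--, p(0)=1, p(<0)=0).
DP table for k = 0..40: p(0)=1, p(1)=1, p(2)=2, p(3)=3, p(4)=5, p(5)=7, p(6)=11, p(7)=15, p(8)=22, p(9)=30, p(10)=42, p(11)=56, p(12)=77, p(13)=101, p(14)=135, p(15)=176, p(16)=231, p(17)=297, p(18)=385, p(19)=490, p(20)=627, p(21)=792, p(22)=1002, p(23)=1255, p(24)=1575, p(25)=1958, p(26)=2436, p(27)=3010, p(28)=3718, p(29)=4565, p(30)=5604, p(31)=6842, p(32)=8349, p(33)=10143, p(34)=12310, p(35)=14883, p(36)=17977, p(37)=21637, p(38)=26015, p(39)=31185, p(40)=37338.
Final step: p(41) = p(40) + p(39) - p(36) - p(34) + p(29) + p(26) - p(19) - p(15) + p(6) + p(1)
= 37338 + 31185 - 17977 - 12310 + 4565 + 2436 - 490 - 176 + 11 + 1
= 44583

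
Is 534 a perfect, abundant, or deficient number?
abundant

Proper divisors of 534: sum = 1 + 2 + 3 + 6 + 89 + 178 + 267 = 546
Since 546 > 534, 534 is abundant.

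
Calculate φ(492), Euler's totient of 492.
160

492 = 2^2 × 3 × 41
φ(n) = n × ∏(1 - 1/p) for each prime p dividing n
φ(492) = 492 × (1 - 1/2) × (1 - 1/3) × (1 - 1/41) = 160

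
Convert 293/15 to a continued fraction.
[19; 1, 1, 7]

Euclidean algorithm steps:
293 = 19 × 15 + 8
15 = 1 × 8 + 7
8 = 1 × 7 + 1
7 = 7 × 1 + 0
Continued fraction: [19; 1, 1, 7]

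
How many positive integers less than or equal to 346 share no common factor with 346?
172

346 = 2 × 173
φ(n) = n × ∏(1 - 1/p) for each prime p dividing n
φ(346) = 346 × (1 - 1/2) × (1 - 1/173) = 172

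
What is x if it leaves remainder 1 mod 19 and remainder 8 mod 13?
229

Using Chinese Remainder Theorem:
M = 19 × 13 = 247
M1 = 13, M2 = 19
y1 = 13^(-1) mod 19 = 3
y2 = 19^(-1) mod 13 = 11
x = (1×13×3 + 8×19×11) mod 247 = 229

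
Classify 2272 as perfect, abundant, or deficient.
deficient

Proper divisors of 2272: sum = 1 + 2 + 4 + 8 + 16 + 32 + 71 + 142 + 284 + 568 + 1136 = 2264
Since 2264 < 2272, 2272 is deficient.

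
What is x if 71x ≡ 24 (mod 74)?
x ≡ 66 (mod 74)

gcd(71, 74) = 1, which divides 24, so solutions exist.
Find 71^(-1) mod 74 by the extended Euclidean algorithm:
74 = 1 × 71 + 3  ⟹  3 = (1)·74 + (-1)·71
71 = 23 × 3 + 2  ⟹  2 = (-23)·74 + (24)·71
3 = 1 × 2 + 1  ⟹  1 = (24)·74 + (-25)·71
So (-25)·71 ≡ 1 (mod 74), i.e. 71^(-1) ≡ -25 ≡ 49 (mod 74).
x ≡ 49 × 24 = 1176 ≡ 66 (mod 74).
Check: 71 × 66 = 4686 ≡ 24 (mod 74).
Unique solution: x ≡ 66 (mod 74)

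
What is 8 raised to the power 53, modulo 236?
136

Repeated squaring. Binary of 53 = 110101.
8^1 ≡ 8 (mod 236); 8^2 ≡ 64 (mod 236); 8^4 ≡ 84 (mod 236); 8^8 ≡ 212 (mod 236); 8^16 ≡ 104 (mod 236); 8^32 ≡ 196 (mod 236)
8^53 = 8^1 × 8^4 × 8^16 × 8^32 ≡ 136 (mod 236)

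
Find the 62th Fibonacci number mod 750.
131

Matrix identity: Q^n = [[F_(n+1), F_n], [F_n, F_(n-1)]] with Q = [[1,1],[1,0]].
n = 62 = 111110₂. Square-and-multiply, entries mod 750:
Q^1 = [[1,1],[1,0]]
Q^3 = (Q^1)²·Q = [[3,2],[2,1]]
Q^7 = (Q^3)²·Q = [[21,13],[13,8]]
Q^15 = (Q^7)²·Q = [[237,610],[610,377]]
Q^31 = (Q^15)²·Q = [[309,19],[19,290]]
Q^62 = (Q^31)² = [[592,131],[131,461]]
F_62 mod 750 = Q^62[0][1] = 131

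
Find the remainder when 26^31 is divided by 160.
96

Repeated squaring. Binary of 31 = 11111.
26^1 ≡ 26 (mod 160); 26^2 ≡ 36 (mod 160); 26^4 ≡ 16 (mod 160); 26^8 ≡ 96 (mod 160); 26^16 ≡ 96 (mod 160)
26^31 = 26^1 × 26^2 × 26^4 × 26^8 × 26^16 ≡ 96 (mod 160)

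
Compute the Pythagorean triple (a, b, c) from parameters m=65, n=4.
(4209, 520, 4241)

Euclid's formula: a = m² - n², b = 2mn, c = m² + n²
m = 65, n = 4
a = 65² - 4² = 4225 - 16 = 4209
b = 2 × 65 × 4 = 520
c = 65² + 4² = 4225 + 16 = 4241
Verification: 4209² + 520² = 17715681 + 270400 = 17986081 = 4241² ✓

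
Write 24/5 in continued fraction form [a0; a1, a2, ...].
[4; 1, 4]

Euclidean algorithm steps:
24 = 4 × 5 + 4
5 = 1 × 4 + 1
4 = 4 × 1 + 0
Continued fraction: [4; 1, 4]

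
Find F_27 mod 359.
45

Matrix identity: Q^n = [[F_(n+1), F_n], [F_n, F_(n-1)]] with Q = [[1,1],[1,0]].
n = 27 = 11011₂. Square-and-multiply, entries mod 359:
Q^1 = [[1,1],[1,0]]
Q^3 = (Q^1)²·Q = [[3,2],[2,1]]
Q^6 = (Q^3)² = [[13,8],[8,5]]
Q^13 = (Q^6)²·Q = [[18,233],[233,144]]
Q^27 = (Q^13)²·Q = [[96,45],[45,51]]
F_27 mod 359 = Q^27[0][1] = 45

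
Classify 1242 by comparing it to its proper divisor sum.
abundant

Proper divisors of 1242: sum = 1 + 2 + 3 + 6 + 9 + 18 + 23 + 27 + 46 + 54 + 69 + 138 + 207 + 414 + 621 = 1638
Since 1638 > 1242, 1242 is abundant.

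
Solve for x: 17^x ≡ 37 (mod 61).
57

Baby-step giant-step with step n = ⌈√61⌉ = 8.
Baby steps 17^j mod 61 (j:value) for j=0..7: 0:1, 1:17, 2:45, 3:33, 4:12, 5:21, 6:52, 7:30.
Giant-step multiplier: 17^(-8) ≡ 17^(60-8) = 17^52 ≡ 25 (mod 61).
Giant steps γ_i = 37·25^i mod 61: γ_0=37, γ_1=10, γ_2=6, γ_3=28, γ_4=29, γ_5=54, γ_6=8, γ_7=17 (in table at j=1).
x = i·n + j = 7·8 + 1 = 57.
Check: 17^57 ≡ 37 (mod 61).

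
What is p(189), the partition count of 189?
1527273599625

p(n) counts ways to write n as a sum of positive integers (order ignored).
Euler's pentagonal recurrence: p(k) = p(k-1) + p(k-2) - p(k-5) - p(k-7) + p(k-12) + p(k-15) - ... (offsets j(3j∓1)/2, signs ++--, p(0)=1, p(<0)=0).
DP table for k = 0..188: p(0)=1, p(1)=1, p(2)=2, p(3)=3, p(4)=5, p(5)=7, p(6)=11, p(7)=15, p(8)=22, p(9)=30, p(10)=42, p(11)=56, p(12)=77, p(13)=101, p(14)=135, p(15)=176, p(16)=231, p(17)=297, p(18)=385, p(19)=490, p(20)=627, p(21)=792, p(22)=1002, p(23)=1255, p(24)=1575, p(25)=1958, p(26)=2436, p(27)=3010, p(28)=3718, p(29)=4565, p(30)=5604, p(31)=6842, p(32)=8349, p(33)=10143, p(34)=12310, p(35)=14883, p(36)=17977, p(37)=21637, p(38)=26015, p(39)=31185, p(40)=37338, p(41)=44583, p(42)=53174, p(43)=63261, p(44)=75175, p(45)=89134, p(46)=105558, p(47)=124754, p(48)=147273, p(49)=173525, p(50)=204226, p(51)=239943, p(52)=281589, p(53)=329931, p(54)=386155, p(55)=451276, p(56)=526823, p(57)=614154, p(58)=715220, p(59)=831820, p(60)=966467, p(61)=1121505, p(62)=1300156, p(63)=1505499, p(64)=1741630, p(65)=2012558, p(66)=2323520, p(67)=2679689, p(68)=3087735, p(69)=3554345, p(70)=4087968, p(71)=4697205, p(72)=5392783, p(73)=6185689, p(74)=7089500, p(75)=8118264, p(76)=9289091, p(77)=10619863, p(78)=12132164, p(79)=13848650, p(80)=15796476, p(81)=18004327, p(82)=20506255, p(83)=23338469, p(84)=26543660, p(85)=30167357, p(86)=34262962, p(87)=38887673, p(88)=44108109, p(89)=49995925, p(90)=56634173, p(91)=64112359, p(92)=72533807, p(93)=82010177, p(94)=92669720, p(95)=104651419, p(96)=118114304, p(97)=133230930, p(98)=150198136, p(99)=169229875, p(100)=190569292, p(101)=214481126, p(102)=241265379, p(103)=271248950, p(104)=304801365, p(105)=342325709, p(106)=384276336, p(107)=431149389, p(108)=483502844, p(109)=541946240, p(110)=607163746, p(111)=679903203, p(112)=761002156, p(113)=851376628, p(114)=952050665, p(115)=1064144451, p(116)=1188908248, p(117)=1327710076, p(118)=1482074143, p(119)=1653668665, p(120)=1844349560, p(121)=2056148051, p(122)=2291320912, p(123)=2552338241, p(124)=2841940500, p(125)=3163127352, p(126)=3519222692, p(127)=3913864295, p(128)=4351078600, p(129)=4835271870, p(130)=5371315400, p(131)=5964539504, p(132)=6620830889, p(133)=7346629512, p(134)=8149040695, p(135)=9035836076, p(136)=10015581680, p(137)=11097645016, p(138)=12292341831, p(139)=13610949895, p(140)=15065878135, p(141)=16670689208, p(142)=18440293320, p(143)=20390982757, p(144)=22540654445, p(145)=24908858009, p(146)=27517052599, p(147)=30388671978, p(148)=33549419497, p(149)=37027355200, p(150)=40853235313, p(151)=45060624582, p(152)=49686288421, p(153)=54770336324, p(154)=60356673280, p(155)=66493182097, p(156)=73232243759, p(157)=80630964769, p(158)=88751778802, p(159)=97662728555, p(160)=107438159466, p(161)=118159068427, p(162)=129913904637, p(163)=142798995930, p(164)=156919475295, p(165)=172389800255, p(166)=189334822579, p(167)=207890420102, p(168)=228204732751, p(169)=250438925115, p(170)=274768617130, p(171)=301384802048, p(172)=330495499613, p(173)=362326859895, p(174)=397125074750, p(175)=435157697830, p(176)=476715857290, p(177)=522115831195, p(178)=571701605655, p(179)=625846753120, p(180)=684957390936, p(181)=749474411781, p(182)=819876908323, p(183)=896684817527, p(184)=980462880430, p(185)=1071823774337, p(186)=1171432692373, p(187)=1280011042268, p(188)=1398341745571.
Final step: p(189) = p(188) + p(187) - p(184) - p(182) + p(177) + p(174) - p(167) - p(163) + p(154) + p(149) - p(138) - p(132) + p(119) + p(112) - p(97) - p(89) + p(72) + p(63) - p(44) - p(34) + p(13) + p(2)
= 1398341745571 + 1280011042268 - 980462880430 - 819876908323 + 522115831195 + 397125074750 - 207890420102 - 142798995930 + 60356673280 + 37027355200 - 12292341831 - 6620830889 + 1653668665 + 761002156 - 133230930 - 49995925 + 5392783 + 1505499 - 75175 - 12310 + 101 + 2
= 1527273599625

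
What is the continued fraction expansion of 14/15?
[0; 1, 14]

Euclidean algorithm steps:
14 = 0 × 15 + 14
15 = 1 × 14 + 1
14 = 14 × 1 + 0
Continued fraction: [0; 1, 14]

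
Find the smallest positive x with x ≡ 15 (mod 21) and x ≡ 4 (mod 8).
36

Using Chinese Remainder Theorem:
M = 21 × 8 = 168
M1 = 8, M2 = 21
y1 = 8^(-1) mod 21 = 8
y2 = 21^(-1) mod 8 = 5
x = (15×8×8 + 4×21×5) mod 168 = 36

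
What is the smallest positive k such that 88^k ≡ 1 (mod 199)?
66

199 is prime, so ord(88) divides φ(199) = 198.
Divisors of 198: 1, 2, 3, 6, 9, 11, 18, 22, 33, 66, 99, 198.
Repeated squaring: 88^1 ≡ 88, 88^2 ≡ 182, 88^4 ≡ 90, 88^8 ≡ 140, 88^16 ≡ 98, 88^32 ≡ 52, 88^64 ≡ 117, 88^128 ≡ 157 (mod 199).
Test 88^d mod 199 for each divisor d in increasing order:
88^1 ≡ 88
88^2 ≡ 182
88^3 = 88^2·88^1 ≡ 96
88^6 = 88^4·88^2 ≡ 62
88^9 = 88^8·88^1 ≡ 181
88^11 = 88^8·88^2·88^1 ≡ 107
88^18 = 88^16·88^2 ≡ 125
88^22 = 88^16·88^4·88^2 ≡ 106
88^33 = 88^32·88^1 ≡ 198
88^66 = 88^64·88^2 ≡ 1  ← first divisor giving 1
The order is 66.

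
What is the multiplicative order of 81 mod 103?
17

103 is prime, so ord(81) divides φ(103) = 102.
Divisors of 102: 1, 2, 3, 6, 17, 34, 51, 102.
Repeated squaring: 81^1 ≡ 81, 81^2 ≡ 72, 81^4 ≡ 34, 81^8 ≡ 23, 81^16 ≡ 14, 81^32 ≡ 93, 81^64 ≡ 100 (mod 103).
Test 81^d mod 103 for each divisor d in increasing order:
81^1 ≡ 81
81^2 ≡ 72
81^3 = 81^2·81^1 ≡ 64
81^6 = 81^4·81^2 ≡ 79
81^17 = 81^16·81^1 ≡ 1  ← first divisor giving 1
The order is 17.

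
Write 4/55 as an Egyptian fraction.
1/14 + 1/770

Greedy algorithm:
4/55: ceiling(55/4) = 14, use 1/14
1/770: ceiling(770/1) = 770, use 1/770
Result: 4/55 = 1/14 + 1/770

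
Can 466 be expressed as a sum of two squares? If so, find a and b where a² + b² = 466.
5² + 21² (a=5, b=21)

Factorization: 466 = 2 × 233
By Fermat: n is sum of two squares iff every prime p ≡ 3 (mod 4) appears to even power.
All primes ≡ 3 (mod 4) appear to even power.
Search a = 0, 1, 2, … for 466 - a² a perfect square: first hit at a = 5: 466 - 25 = 441 = 21².
466 = 5² + 21² = 25 + 441 ✓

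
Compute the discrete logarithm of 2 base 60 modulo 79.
44

Baby-step giant-step with step n = ⌈√79⌉ = 9.
Baby steps 60^j mod 79 (j:value) for j=0..8: 0:1, 1:60, 2:45, 3:14, 4:50, 5:77, 6:38, 7:68, 8:51.
Giant-step multiplier: 60^(-9) ≡ 60^(78-9) = 60^69 ≡ 15 (mod 79).
Giant steps γ_i = 2·15^i mod 79: γ_0=2, γ_1=30, γ_2=55, γ_3=35, γ_4=51 (in table at j=8).
x = i·n + j = 4·9 + 8 = 44.
Check: 60^44 ≡ 2 (mod 79).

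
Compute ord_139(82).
46

139 is prime, so ord(82) divides φ(139) = 138.
Divisors of 138: 1, 2, 3, 6, 23, 46, 69, 138.
Repeated squaring: 82^1 ≡ 82, 82^2 ≡ 52, 82^4 ≡ 63, 82^8 ≡ 77, 82^16 ≡ 91, 82^32 ≡ 80, 82^64 ≡ 6, 82^128 ≡ 36 (mod 139).
Test 82^d mod 139 for each divisor d in increasing order:
82^1 ≡ 82
82^2 ≡ 52
82^3 = 82^2·82^1 ≡ 94
82^6 = 82^4·82^2 ≡ 79
82^23 = 82^16·82^4·82^2·82^1 ≡ 138
82^46 = 82^32·82^8·82^4·82^2 ≡ 1  ← first divisor giving 1
The order is 46.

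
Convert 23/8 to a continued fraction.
[2; 1, 7]

Euclidean algorithm steps:
23 = 2 × 8 + 7
8 = 1 × 7 + 1
7 = 7 × 1 + 0
Continued fraction: [2; 1, 7]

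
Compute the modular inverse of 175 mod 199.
58

gcd(175, 199) = 1, so the inverse exists.
Extended Euclidean algorithm on (199, 175):
199 = 1 × 175 + 24  ⟹  24 = (1)·199 + (-1)·175
175 = 7 × 24 + 7  ⟹  7 = (-7)·199 + (8)·175
24 = 3 × 7 + 3  ⟹  3 = (22)·199 + (-25)·175
7 = 2 × 3 + 1  ⟹  1 = (-51)·199 + (58)·175
So (58)·175 ≡ 1 (mod 199), i.e. 175^(-1) ≡ 58 (mod 199).
Check: 175 × 58 = 10150 ≡ 1 (mod 199)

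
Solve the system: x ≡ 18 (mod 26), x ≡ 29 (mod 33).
590

Using Chinese Remainder Theorem:
M = 26 × 33 = 858
M1 = 33, M2 = 26
y1 = 33^(-1) mod 26 = 15
y2 = 26^(-1) mod 33 = 14
x = (18×33×15 + 29×26×14) mod 858 = 590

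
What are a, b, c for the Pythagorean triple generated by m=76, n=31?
(4815, 4712, 6737)

Euclid's formula: a = m² - n², b = 2mn, c = m² + n²
m = 76, n = 31
a = 76² - 31² = 5776 - 961 = 4815
b = 2 × 76 × 31 = 4712
c = 76² + 31² = 5776 + 961 = 6737
Verification: 4815² + 4712² = 23184225 + 22202944 = 45387169 = 6737² ✓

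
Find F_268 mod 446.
303

Matrix identity: Q^n = [[F_(n+1), F_n], [F_n, F_(n-1)]] with Q = [[1,1],[1,0]].
n = 268 = 100001100₂. Square-and-multiply, entries mod 446:
Q^1 = [[1,1],[1,0]]
Q^2 = (Q^1)² = [[2,1],[1,1]]
Q^4 = (Q^2)² = [[5,3],[3,2]]
Q^8 = (Q^4)² = [[34,21],[21,13]]
Q^16 = (Q^8)² = [[259,95],[95,164]]
Q^33 = (Q^16)²·Q = [[331,286],[286,45]]
Q^67 = (Q^33)²·Q = [[73,23],[23,50]]
Q^134 = (Q^67)² = [[60,153],[153,353]]
Q^268 = (Q^134)² = [[249,303],[303,392]]
F_268 mod 446 = Q^268[0][1] = 303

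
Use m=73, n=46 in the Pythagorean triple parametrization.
(3213, 6716, 7445)

Euclid's formula: a = m² - n², b = 2mn, c = m² + n²
m = 73, n = 46
a = 73² - 46² = 5329 - 2116 = 3213
b = 2 × 73 × 46 = 6716
c = 73² + 46² = 5329 + 2116 = 7445
Verification: 3213² + 6716² = 10323369 + 45104656 = 55428025 = 7445² ✓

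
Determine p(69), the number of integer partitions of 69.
3554345

p(n) counts ways to write n as a sum of positive integers (order ignored).
Euler's pentagonal recurrence: p(k) = p(k-1) + p(k-2) - p(k-5) - p(k-7) + p(k-12) + p(k-15) - ... (offsets j(3j∓1)/2, signs ++--, p(0)=1, p(<0)=0).
DP table for k = 0..68: p(0)=1, p(1)=1, p(2)=2, p(3)=3, p(4)=5, p(5)=7, p(6)=11, p(7)=15, p(8)=22, p(9)=30, p(10)=42, p(11)=56, p(12)=77, p(13)=101, p(14)=135, p(15)=176, p(16)=231, p(17)=297, p(18)=385, p(19)=490, p(20)=627, p(21)=792, p(22)=1002, p(23)=1255, p(24)=1575, p(25)=1958, p(26)=2436, p(27)=3010, p(28)=3718, p(29)=4565, p(30)=5604, p(31)=6842, p(32)=8349, p(33)=10143, p(34)=12310, p(35)=14883, p(36)=17977, p(37)=21637, p(38)=26015, p(39)=31185, p(40)=37338, p(41)=44583, p(42)=53174, p(43)=63261, p(44)=75175, p(45)=89134, p(46)=105558, p(47)=124754, p(48)=147273, p(49)=173525, p(50)=204226, p(51)=239943, p(52)=281589, p(53)=329931, p(54)=386155, p(55)=451276, p(56)=526823, p(57)=614154, p(58)=715220, p(59)=831820, p(60)=966467, p(61)=1121505, p(62)=1300156, p(63)=1505499, p(64)=1741630, p(65)=2012558, p(66)=2323520, p(67)=2679689, p(68)=3087735.
Final step: p(69) = p(68) + p(67) - p(64) - p(62) + p(57) + p(54) - p(47) - p(43) + p(34) + p(29) - p(18) - p(12)
= 3087735 + 2679689 - 1741630 - 1300156 + 614154 + 386155 - 124754 - 63261 + 12310 + 4565 - 385 - 77
= 3554345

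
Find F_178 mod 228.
151

Matrix identity: Q^n = [[F_(n+1), F_n], [F_n, F_(n-1)]] with Q = [[1,1],[1,0]].
n = 178 = 10110010₂. Square-and-multiply, entries mod 228:
Q^1 = [[1,1],[1,0]]
Q^2 = (Q^1)² = [[2,1],[1,1]]
Q^5 = (Q^2)²·Q = [[8,5],[5,3]]
Q^11 = (Q^5)²·Q = [[144,89],[89,55]]
Q^22 = (Q^11)² = [[157,155],[155,2]]
Q^44 = (Q^22)² = [[110,21],[21,89]]
Q^89 = (Q^44)²·Q = [[76,1],[1,75]]
Q^178 = (Q^89)² = [[77,151],[151,154]]
F_178 mod 228 = Q^178[0][1] = 151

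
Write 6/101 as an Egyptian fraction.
1/17 + 1/1717

Greedy algorithm:
6/101: ceiling(101/6) = 17, use 1/17
1/1717: ceiling(1717/1) = 1717, use 1/1717
Result: 6/101 = 1/17 + 1/1717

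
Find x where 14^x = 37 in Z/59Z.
9

Baby-step giant-step with step n = ⌈√59⌉ = 8.
Baby steps 14^j mod 59 (j:value) for j=0..7: 0:1, 1:14, 2:19, 3:30, 4:7, 5:39, 6:15, 7:33.
Giant-step multiplier: 14^(-8) ≡ 14^(58-8) = 14^50 ≡ 53 (mod 59).
Giant steps γ_i = 37·53^i mod 59: γ_0=37, γ_1=14 (in table at j=1).
x = i·n + j = 1·8 + 1 = 9.
Check: 14^9 ≡ 37 (mod 59).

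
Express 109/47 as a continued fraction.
[2; 3, 7, 2]

Euclidean algorithm steps:
109 = 2 × 47 + 15
47 = 3 × 15 + 2
15 = 7 × 2 + 1
2 = 2 × 1 + 0
Continued fraction: [2; 3, 7, 2]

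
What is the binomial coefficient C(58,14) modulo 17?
0

Using Lucas' theorem:
Write n=58 and k=14 in base 17:
n in base 17: [3, 7]
k in base 17: [0, 14]
C(58,14) mod 17 = ∏ C(n_i, k_i) mod 17
Digit binomials (mod 17): C(3,0) = 1; C(7,14) = 0 (k_i > n_i)
Product: 1 × 0 = 0 ≡ 0 (mod 17)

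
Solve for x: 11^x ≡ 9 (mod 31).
4

Baby-step giant-step with step n = ⌈√31⌉ = 6.
Baby steps 11^j mod 31 (j:value) for j=0..5: 0:1, 1:11, 2:28, 3:29, 4:9, 5:6.
h = 9 is already in the table at j=4, so x = 4.
Check: 11^4 ≡ 9 (mod 31).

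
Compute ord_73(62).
72

73 is prime, so ord(62) divides φ(73) = 72.
Divisors of 72: 1, 2, 3, 4, 6, 8, 9, 12, 18, 24, 36, 72.
Repeated squaring: 62^1 ≡ 62, 62^2 ≡ 48, 62^4 ≡ 41, 62^8 ≡ 2, 62^16 ≡ 4, 62^32 ≡ 16, 62^64 ≡ 37 (mod 73).
Test 62^d mod 73 for each divisor d in increasing order:
62^1 ≡ 62
62^2 ≡ 48
62^3 = 62^2·62^1 ≡ 56
62^4 ≡ 41
62^6 = 62^4·62^2 ≡ 70
62^8 ≡ 2
62^9 = 62^8·62^1 ≡ 51
62^12 = 62^8·62^4 ≡ 9
62^18 = 62^16·62^2 ≡ 46
62^24 = 62^16·62^8 ≡ 8
62^36 = 62^32·62^4 ≡ 72
62^72 = 62^64·62^8 ≡ 1  ← first divisor giving 1
The order is 72.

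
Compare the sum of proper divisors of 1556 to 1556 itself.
deficient

Proper divisors of 1556: sum = 1 + 2 + 4 + 389 + 778 = 1174
Since 1174 < 1556, 1556 is deficient.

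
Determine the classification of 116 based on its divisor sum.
deficient

Proper divisors of 116: sum = 1 + 2 + 4 + 29 + 58 = 94
Since 94 < 116, 116 is deficient.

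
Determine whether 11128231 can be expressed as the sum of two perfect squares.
Not possible

Factorization: 11128231 = 37 × 67^3
By Fermat: n is sum of two squares iff every prime p ≡ 3 (mod 4) appears to even power.
Prime(s) ≡ 3 (mod 4) with odd exponent: [(67, 3)]
Therefore 11128231 cannot be expressed as a² + b².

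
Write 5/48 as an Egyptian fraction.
1/10 + 1/240

Greedy algorithm:
5/48: ceiling(48/5) = 10, use 1/10
1/240: ceiling(240/1) = 240, use 1/240
Result: 5/48 = 1/10 + 1/240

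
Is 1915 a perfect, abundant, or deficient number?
deficient

Proper divisors of 1915: sum = 1 + 5 + 383 = 389
Since 389 < 1915, 1915 is deficient.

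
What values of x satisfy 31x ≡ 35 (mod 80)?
x ≡ 45 (mod 80)

gcd(31, 80) = 1, which divides 35, so solutions exist.
Find 31^(-1) mod 80 by the extended Euclidean algorithm:
80 = 2 × 31 + 18  ⟹  18 = (1)·80 + (-2)·31
31 = 1 × 18 + 13  ⟹  13 = (-1)·80 + (3)·31
18 = 1 × 13 + 5  ⟹  5 = (2)·80 + (-5)·31
13 = 2 × 5 + 3  ⟹  3 = (-5)·80 + (13)·31
5 = 1 × 3 + 2  ⟹  2 = (7)·80 + (-18)·31
3 = 1 × 2 + 1  ⟹  1 = (-12)·80 + (31)·31
So (31)·31 ≡ 1 (mod 80), i.e. 31^(-1) ≡ 31 (mod 80).
x ≡ 31 × 35 = 1085 ≡ 45 (mod 80).
Check: 31 × 45 = 1395 ≡ 35 (mod 80).
Unique solution: x ≡ 45 (mod 80)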